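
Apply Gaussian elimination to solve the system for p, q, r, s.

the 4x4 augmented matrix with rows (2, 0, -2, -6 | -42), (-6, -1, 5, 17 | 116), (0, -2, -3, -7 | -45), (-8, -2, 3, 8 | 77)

Forward elimination on [A|b]:
R2 <- R2 - (-3)*R1:  [   0   -1   -1   -1  -10 ]
R4 <- R4 - (-4)*R1:  [   0   -2   -5  -16  -91 ]
R3 <- R3 - (2)*R2:  [   0    0   -1   -5  -25 ]
R4 <- R4 - (2)*R2:  [   0    0   -3  -14  -71 ]
R4 <- R4 - (3)*R3:  [ 0  0  0  1  4 ]
Row echelon form:
[ 2   0  -2  -6  |  -42 ]
[ 0  -1  -1  -1  |  -10 ]
[ 0   0  -1  -5  |  -25 ]
[ 0   0   0   1  |    4 ]
Back-substitution:
s = (4) / 1 = 4
r = (-25 - (-5)*(4)) / -1 = 5
q = (-10 - (-1)*(5) - (-1)*(4)) / -1 = 1
p = (-42 - (-2)*(5) - (-6)*(4)) / 2 = -4

(-4, 1, 5, 4)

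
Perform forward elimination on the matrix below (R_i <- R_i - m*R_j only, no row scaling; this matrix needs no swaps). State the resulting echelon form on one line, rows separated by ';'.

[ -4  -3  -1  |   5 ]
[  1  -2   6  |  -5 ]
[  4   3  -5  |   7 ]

REF = [-4 -3 -1 5; 0 -11/4 23/4 -15/4; 0 0 -6 12]

Forward elimination:
R2 <- R2 - (-1/4)*R1:  [     0  -11/4   23/4  -15/4 ]
R3 <- R3 - (-1)*R1:  [  0   0  -6  12 ]
Row echelon form:
[ -4     -3    -1  |      5 ]
[  0  -11/4  23/4  |  -15/4 ]
[  0      0    -6  |     12 ]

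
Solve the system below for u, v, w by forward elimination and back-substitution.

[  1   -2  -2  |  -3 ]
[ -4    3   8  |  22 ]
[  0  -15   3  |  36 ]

(-3, -2, 2)

Forward elimination on [A|b]:
R2 <- R2 - (-4)*R1:  [  0  -5   0  10 ]
R3 <- R3 - (3)*R2:  [ 0  0  3  6 ]
Row echelon form:
[ 1  -2  -2  |  -3 ]
[ 0  -5   0  |  10 ]
[ 0   0   3  |   6 ]
Back-substitution:
w = (6) / 3 = 2
v = (10) / -5 = -2
u = (-3 - (-2)*(-2) - (-2)*(2)) / 1 = -3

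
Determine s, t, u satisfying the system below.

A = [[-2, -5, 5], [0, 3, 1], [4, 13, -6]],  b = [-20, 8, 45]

(0, 3, -1)

Forward elimination on [A|b]:
R3 <- R3 - (-2)*R1:  [ 0  3  4  5 ]
R3 <- R3 - (1)*R2:  [  0   0   3  -3 ]
Row echelon form:
[ -2  -5  5  |  -20 ]
[  0   3  1  |    8 ]
[  0   0  3  |   -3 ]
Back-substitution:
u = (-3) / 3 = -1
t = (8 - (1)*(-1)) / 3 = 3
s = (-20 - (-5)*(3) - (5)*(-1)) / -2 = 0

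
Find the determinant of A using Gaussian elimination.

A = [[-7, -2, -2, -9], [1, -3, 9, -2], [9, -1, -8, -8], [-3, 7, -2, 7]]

Forward elimination:
R2 <- R2 - (-1/7)*R1:  [     0  -23/7   61/7  -23/7 ]
R3 <- R3 - (-9/7)*R1:  [      0   -25/7   -74/7  -137/7 ]
R4 <- R4 - (3/7)*R1:  [    0  55/7  -8/7  76/7 ]
R3 <- R3 - (25/23)*R2:  [       0        0  -461/23      -16 ]
R4 <- R4 - (-55/23)*R2:  [      0       0  453/23       3 ]
R4 <- R4 - (-453/461)*R3:  [         0          0          0  -5865/461 ]
Upper-triangular form:
[ -7     -2       -2         -9 ]
[  0  -23/7     61/7      -23/7 ]
[  0      0  -461/23        -16 ]
[  0      0        0  -5865/461 ]
det(A) = (-1)^0 * (-7) * (-23/7) * (-461/23) * (-5865/461) = 5865  (0 row swaps -> sign +1)

det(A) = 5865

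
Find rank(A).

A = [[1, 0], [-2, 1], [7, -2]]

rank(A) = 2

Row reduction:
R2 <- R2 - (-2)*R1:  [ 0  1 ]
R3 <- R3 - (7)*R1:  [  0  -2 ]
R3 <- R3 - (-2)*R2:  [ 0  0 ]
Row echelon form:
[ 1  0 ]
[ 0  1 ]
[ 0  0 ]
Nonzero rows / pivot columns: 2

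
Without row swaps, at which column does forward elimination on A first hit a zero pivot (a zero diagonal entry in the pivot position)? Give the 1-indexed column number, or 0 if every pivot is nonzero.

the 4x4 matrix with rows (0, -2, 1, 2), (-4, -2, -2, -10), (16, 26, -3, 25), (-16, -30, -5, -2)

Naive forward elimination:
Pivot entry (1,1) is zero but row 2 has -4 in column 1 -> naive elimination stops; a row interchange (e.g. R1 <-> R2) would be required here.

first zero-pivot column = 1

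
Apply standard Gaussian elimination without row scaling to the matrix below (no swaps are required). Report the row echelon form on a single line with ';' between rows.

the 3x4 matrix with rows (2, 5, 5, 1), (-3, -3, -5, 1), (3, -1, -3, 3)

REF = [2 5 5 1; 0 9/2 5/2 5/2; 0 0 -52/9 56/9]

Forward elimination:
R2 <- R2 - (-3/2)*R1:  [   0  9/2  5/2  5/2 ]
R3 <- R3 - (3/2)*R1:  [     0  -17/2  -21/2    3/2 ]
R3 <- R3 - (-17/9)*R2:  [     0      0  -52/9   56/9 ]
Row echelon form:
[ 2    5      5     1 ]
[ 0  9/2    5/2   5/2 ]
[ 0    0  -52/9  56/9 ]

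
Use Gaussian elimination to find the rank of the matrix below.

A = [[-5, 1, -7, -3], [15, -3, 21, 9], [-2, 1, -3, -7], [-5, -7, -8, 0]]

rank(A) = 3

Row reduction:
R2 <- R2 - (-3)*R1:  [ 0  0  0  0 ]
R3 <- R3 - (2/5)*R1:  [     0    3/5   -1/5  -29/5 ]
R4 <- R4 - (1)*R1:  [  0  -8  -1   3 ]
R2 <-> R3   (pivot in column 2 was zero)
[ -5    1    -7     -3 ]
[  0  3/5  -1/5  -29/5 ]
[  0    0     0      0 ]
[  0   -8    -1      3 ]
R4 <- R4 - (-40/3)*R2:  [      0       0   -11/3  -223/3 ]
R3 <-> R4   (pivot in column 3 was zero)
[ -5    1     -7      -3 ]
[  0  3/5   -1/5   -29/5 ]
[  0    0  -11/3  -223/3 ]
[  0    0      0       0 ]
Row echelon form:
[ -5    1     -7      -3 ]
[  0  3/5   -1/5   -29/5 ]
[  0    0  -11/3  -223/3 ]
[  0    0      0       0 ]
Nonzero rows / pivot columns: 3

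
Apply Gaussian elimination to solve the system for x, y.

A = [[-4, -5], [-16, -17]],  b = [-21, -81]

(4, 1)

Forward elimination on [A|b]:
R2 <- R2 - (4)*R1:  [ 0  3  3 ]
Row echelon form:
[ -4  -5  |  -21 ]
[  0   3  |    3 ]
Back-substitution:
y = (3) / 3 = 1
x = (-21 - (-5)*(1)) / -4 = 4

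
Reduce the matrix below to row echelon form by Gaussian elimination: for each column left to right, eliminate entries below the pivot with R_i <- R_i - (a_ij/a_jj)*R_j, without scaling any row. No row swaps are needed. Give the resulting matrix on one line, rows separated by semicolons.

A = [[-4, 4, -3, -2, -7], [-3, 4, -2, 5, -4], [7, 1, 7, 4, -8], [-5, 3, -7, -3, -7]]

REF = [-4 4 -3 -2 -7; 0 1 1/4 13/2 5/4; 0 0 -1/4 -103/2 -121/4; 0 0 0 579 337]

Forward elimination:
R2 <- R2 - (3/4)*R1:  [    0     1   1/4  13/2   5/4 ]
R3 <- R3 - (-7/4)*R1:  [     0      8    7/4    1/2  -81/4 ]
R4 <- R4 - (5/4)*R1:  [     0     -2  -13/4   -1/2    7/4 ]
R3 <- R3 - (8)*R2:  [      0       0    -1/4  -103/2  -121/4 ]
R4 <- R4 - (-2)*R2:  [     0      0  -11/4   25/2   17/4 ]
R4 <- R4 - (11)*R3:  [   0    0    0  579  337 ]
Row echelon form:
[ -4  4    -3      -2      -7 ]
[  0  1   1/4    13/2     5/4 ]
[  0  0  -1/4  -103/2  -121/4 ]
[  0  0     0     579     337 ]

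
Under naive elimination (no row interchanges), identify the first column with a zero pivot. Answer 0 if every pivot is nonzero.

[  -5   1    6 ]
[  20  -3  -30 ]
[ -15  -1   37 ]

Naive forward elimination:
R2 <- R2 - (-4)*R1:  [  0   1  -6 ]
R3 <- R3 - (3)*R1:  [  0  -4  19 ]
R3 <- R3 - (-4)*R2:  [  0   0  -5 ]
All pivots nonzero; naive elimination completes without hitting a zero pivot.

first zero-pivot column = 0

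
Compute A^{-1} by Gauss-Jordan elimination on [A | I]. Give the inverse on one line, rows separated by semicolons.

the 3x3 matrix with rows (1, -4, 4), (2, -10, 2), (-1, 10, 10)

Gauss-Jordan on [A | I]:
R2 <- R2 - (2)*R1:  [  0  -2  -6  |  -2   1   0 ]
R3 <- R3 - (-1)*R1:  [  0   6  14  |   1   0   1 ]
R2 <- (1/-2)*R2:  [    0     1     3  |     1  -1/2     0 ]
R1 <- R1 - (-4)*R2:  [  1   0  16  |   5  -2   0 ]
R3 <- R3 - (6)*R2:  [  0   0  -4  |  -5   3   1 ]
R3 <- (1/-4)*R3:  [    0     0     1  |   5/4  -3/4  -1/4 ]
R1 <- R1 - (16)*R3:  [   1    0    0  |  -15   10    4 ]
R2 <- R2 - (3)*R3:  [     0      1      0  |  -11/4    7/4    3/4 ]
Right block of [I | A^{-1}] is the inverse:
[   -15    10     4 ]
[ -11/4   7/4   3/4 ]
[   5/4  -3/4  -1/4 ]

inverse = [-15 10 4; -11/4 7/4 3/4; 5/4 -3/4 -1/4]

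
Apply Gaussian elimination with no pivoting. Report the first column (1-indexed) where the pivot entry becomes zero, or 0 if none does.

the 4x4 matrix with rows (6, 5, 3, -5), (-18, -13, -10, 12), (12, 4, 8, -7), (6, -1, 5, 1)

first zero-pivot column = 0

Naive forward elimination:
R2 <- R2 - (-3)*R1:  [  0   2  -1  -3 ]
R3 <- R3 - (2)*R1:  [  0  -6   2   3 ]
R4 <- R4 - (1)*R1:  [  0  -6   2   6 ]
R3 <- R3 - (-3)*R2:  [  0   0  -1  -6 ]
R4 <- R4 - (-3)*R2:  [  0   0  -1  -3 ]
R4 <- R4 - (1)*R3:  [ 0  0  0  3 ]
All pivots nonzero; naive elimination completes without hitting a zero pivot.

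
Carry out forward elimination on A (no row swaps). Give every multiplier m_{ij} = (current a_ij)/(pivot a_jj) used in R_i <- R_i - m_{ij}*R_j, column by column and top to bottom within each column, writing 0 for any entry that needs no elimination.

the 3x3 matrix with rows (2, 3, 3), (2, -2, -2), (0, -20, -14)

Forward elimination:
R2 <- R2 - (1)*R1:  [  0  -5  -5 ]
R3: entry in column 1 is already 0 -> m_{31} = 0 (no row operation needed)
R3 <- R3 - (4)*R2:  [ 0  0  6 ]
Multipliers (in order of application): m_{21} = 1, m_{31} = 0, m_{32} = 4

multipliers: 1, 0, 4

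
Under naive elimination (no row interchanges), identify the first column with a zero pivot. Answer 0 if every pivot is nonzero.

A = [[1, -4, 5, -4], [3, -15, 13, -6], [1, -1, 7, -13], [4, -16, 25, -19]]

Naive forward elimination:
R2 <- R2 - (3)*R1:  [  0  -3  -2   6 ]
R3 <- R3 - (1)*R1:  [  0   3   2  -9 ]
R4 <- R4 - (4)*R1:  [  0   0   5  -3 ]
R3 <- R3 - (-1)*R2:  [  0   0   0  -3 ]
Matrix at this point:
[ 1  -4   5  -4 ]
[ 0  -3  -2   6 ]
[ 0   0   0  -3 ]
[ 0   0   5  -3 ]
Pivot entry (3,3) is zero but row 4 has 5 in column 3 -> naive elimination stops; a row interchange (e.g. R3 <-> R4) would be required here.

first zero-pivot column = 3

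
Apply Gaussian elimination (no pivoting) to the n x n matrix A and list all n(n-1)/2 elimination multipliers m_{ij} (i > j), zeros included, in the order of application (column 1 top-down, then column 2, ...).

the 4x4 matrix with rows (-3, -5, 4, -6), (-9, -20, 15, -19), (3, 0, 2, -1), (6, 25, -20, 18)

Forward elimination:
R2 <- R2 - (3)*R1:  [  0  -5   3  -1 ]
R3 <- R3 - (-1)*R1:  [  0  -5   6  -7 ]
R4 <- R4 - (-2)*R1:  [   0   15  -12    6 ]
R3 <- R3 - (1)*R2:  [  0   0   3  -6 ]
R4 <- R4 - (-3)*R2:  [  0   0  -3   3 ]
R4 <- R4 - (-1)*R3:  [  0   0   0  -3 ]
Multipliers (in order of application): m_{21} = 3, m_{31} = -1, m_{41} = -2, m_{32} = 1, m_{42} = -3, m_{43} = -1

multipliers: 3, -1, -2, 1, -3, -1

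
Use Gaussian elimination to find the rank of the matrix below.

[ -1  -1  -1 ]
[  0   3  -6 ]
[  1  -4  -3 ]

rank(A) = 3

Row reduction:
R3 <- R3 - (-1)*R1:  [  0  -5  -4 ]
R3 <- R3 - (-5/3)*R2:  [   0    0  -14 ]
Row echelon form:
[ -1  -1   -1 ]
[  0   3   -6 ]
[  0   0  -14 ]
Nonzero rows / pivot columns: 3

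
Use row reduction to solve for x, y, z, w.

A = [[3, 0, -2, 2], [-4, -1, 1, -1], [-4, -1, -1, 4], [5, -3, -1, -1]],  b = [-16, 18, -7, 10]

Forward elimination on [A|b]:
R2 <- R2 - (-4/3)*R1:  [     0     -1   -5/3    5/3  -10/3 ]
R3 <- R3 - (-4/3)*R1:  [     0     -1  -11/3   20/3  -85/3 ]
R4 <- R4 - (5/3)*R1:  [     0     -3    7/3  -13/3  110/3 ]
R3 <- R3 - (1)*R2:  [   0    0   -2    5  -25 ]
R4 <- R4 - (3)*R2:  [     0      0   22/3  -28/3  140/3 ]
R4 <- R4 - (-11/3)*R3:  [   0    0    0    9  -45 ]
Row echelon form:
[ 3   0    -2    2  |    -16 ]
[ 0  -1  -5/3  5/3  |  -10/3 ]
[ 0   0    -2    5  |    -25 ]
[ 0   0     0    9  |    -45 ]
Back-substitution:
w = (-45) / 9 = -5
z = (-25 - (5)*(-5)) / -2 = 0
y = (-10/3 - (-5/3)*(0) - (5/3)*(-5)) / -1 = -5
x = (-16 - (-2)*(0) - (2)*(-5)) / 3 = -2

(-2, -5, 0, -5)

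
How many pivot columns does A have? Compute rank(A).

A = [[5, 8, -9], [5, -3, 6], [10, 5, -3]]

rank(A) = 2

Row reduction:
R2 <- R2 - (1)*R1:  [   0  -11   15 ]
R3 <- R3 - (2)*R1:  [   0  -11   15 ]
R3 <- R3 - (1)*R2:  [ 0  0  0 ]
Row echelon form:
[ 5    8  -9 ]
[ 0  -11  15 ]
[ 0    0   0 ]
Nonzero rows / pivot columns: 2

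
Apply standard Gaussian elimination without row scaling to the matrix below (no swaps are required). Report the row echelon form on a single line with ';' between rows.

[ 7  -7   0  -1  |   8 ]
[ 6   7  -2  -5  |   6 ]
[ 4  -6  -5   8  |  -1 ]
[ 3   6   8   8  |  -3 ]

Forward elimination:
R2 <- R2 - (6/7)*R1:  [     0     13     -2  -29/7   -6/7 ]
R3 <- R3 - (4/7)*R1:  [     0     -2     -5   60/7  -39/7 ]
R4 <- R4 - (3/7)*R1:  [     0      9      8   59/7  -45/7 ]
R3 <- R3 - (-2/13)*R2:  [       0        0   -69/13   722/91  -519/91 ]
R4 <- R4 - (9/13)*R2:  [       0        0   122/13  1028/91  -531/91 ]
R4 <- R4 - (-122/69)*R3:  [         0          0          0  12232/483  -2563/161 ]
Row echelon form:
[ 7  -7       0         -1  |          8 ]
[ 0  13      -2      -29/7  |       -6/7 ]
[ 0   0  -69/13     722/91  |    -519/91 ]
[ 0   0       0  12232/483  |  -2563/161 ]

REF = [7 -7 0 -1 8; 0 13 -2 -29/7 -6/7; 0 0 -69/13 722/91 -519/91; 0 0 0 12232/483 -2563/161]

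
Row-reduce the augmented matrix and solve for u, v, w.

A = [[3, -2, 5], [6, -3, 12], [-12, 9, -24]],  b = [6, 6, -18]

(4, -2, -2)

Forward elimination on [A|b]:
R2 <- R2 - (2)*R1:  [  0   1   2  -6 ]
R3 <- R3 - (-4)*R1:  [  0   1  -4   6 ]
R3 <- R3 - (1)*R2:  [  0   0  -6  12 ]
Row echelon form:
[ 3  -2   5  |   6 ]
[ 0   1   2  |  -6 ]
[ 0   0  -6  |  12 ]
Back-substitution:
w = (12) / -6 = -2
v = (-6 - (2)*(-2)) / 1 = -2
u = (6 - (-2)*(-2) - (5)*(-2)) / 3 = 4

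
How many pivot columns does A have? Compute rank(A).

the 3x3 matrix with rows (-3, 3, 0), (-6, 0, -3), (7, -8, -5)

rank(A) = 3

Row reduction:
R2 <- R2 - (2)*R1:  [  0  -6  -3 ]
R3 <- R3 - (-7/3)*R1:  [  0  -1  -5 ]
R3 <- R3 - (1/6)*R2:  [    0     0  -9/2 ]
Row echelon form:
[ -3   3     0 ]
[  0  -6    -3 ]
[  0   0  -9/2 ]
Nonzero rows / pivot columns: 3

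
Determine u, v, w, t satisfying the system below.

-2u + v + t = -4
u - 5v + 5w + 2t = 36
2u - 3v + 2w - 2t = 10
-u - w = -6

Forward elimination on [A|b]:
R2 <- R2 - (-1/2)*R1:  [    0  -9/2     5   5/2    34 ]
R3 <- R3 - (-1)*R1:  [  0  -2   2  -1   6 ]
R4 <- R4 - (1/2)*R1:  [    0  -1/2    -1  -1/2    -4 ]
R3 <- R3 - (4/9)*R2:  [     0      0   -2/9  -19/9  -82/9 ]
R4 <- R4 - (1/9)*R2:  [     0      0  -14/9   -7/9  -70/9 ]
R4 <- R4 - (7)*R3:  [  0   0   0  14  56 ]
Row echelon form:
[ -2     1     0      1  |     -4 ]
[  0  -9/2     5    5/2  |     34 ]
[  0     0  -2/9  -19/9  |  -82/9 ]
[  0     0     0     14  |     56 ]
Back-substitution:
t = (56) / 14 = 4
w = (-82/9 - (-19/9)*(4)) / (-2/9) = 3
v = (34 - (5)*(3) - (5/2)*(4)) / (-9/2) = -2
u = (-4 - (1)*(-2) - (1)*(4)) / -2 = 3

(3, -2, 3, 4)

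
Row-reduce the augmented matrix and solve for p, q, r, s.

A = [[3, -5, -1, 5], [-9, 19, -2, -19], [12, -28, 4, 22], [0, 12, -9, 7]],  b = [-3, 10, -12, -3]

(-3, -1, -1, 0)

Forward elimination on [A|b]:
R2 <- R2 - (-3)*R1:  [  0   4  -5  -4   1 ]
R3 <- R3 - (4)*R1:  [  0  -8   8   2   0 ]
R3 <- R3 - (-2)*R2:  [  0   0  -2  -6   2 ]
R4 <- R4 - (3)*R2:  [  0   0   6  19  -6 ]
R4 <- R4 - (-3)*R3:  [ 0  0  0  1  0 ]
Row echelon form:
[ 3  -5  -1   5  |  -3 ]
[ 0   4  -5  -4  |   1 ]
[ 0   0  -2  -6  |   2 ]
[ 0   0   0   1  |   0 ]
Back-substitution:
s = (0) / 1 = 0
r = (2 - (-6)*(0)) / -2 = -1
q = (1 - (-5)*(-1) - (-4)*(0)) / 4 = -1
p = (-3 - (-5)*(-1) - (-1)*(-1) - (5)*(0)) / 3 = -3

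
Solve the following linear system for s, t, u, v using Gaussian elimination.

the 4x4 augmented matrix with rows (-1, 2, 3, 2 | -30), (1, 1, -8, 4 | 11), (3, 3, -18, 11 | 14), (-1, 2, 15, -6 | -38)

Forward elimination on [A|b]:
R2 <- R2 - (-1)*R1:  [   0    3   -5    6  -19 ]
R3 <- R3 - (-3)*R1:  [   0    9   -9   17  -76 ]
R4 <- R4 - (1)*R1:  [  0   0  12  -8  -8 ]
R3 <- R3 - (3)*R2:  [   0    0    6   -1  -19 ]
R4 <- R4 - (2)*R3:  [  0   0   0  -6  30 ]
Row echelon form:
[ -1  2   3   2  |  -30 ]
[  0  3  -5   6  |  -19 ]
[  0  0   6  -1  |  -19 ]
[  0  0   0  -6  |   30 ]
Back-substitution:
v = (30) / -6 = -5
u = (-19 - (-1)*(-5)) / 6 = -4
t = (-19 - (-5)*(-4) - (6)*(-5)) / 3 = -3
s = (-30 - (2)*(-3) - (3)*(-4) - (2)*(-5)) / -1 = 2

(2, -3, -4, -5)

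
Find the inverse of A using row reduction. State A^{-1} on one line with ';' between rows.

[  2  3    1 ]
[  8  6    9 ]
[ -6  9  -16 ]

Gauss-Jordan on [A | I]:
R1 <- (1/2)*R1:  [   1  3/2  1/2  |  1/2    0    0 ]
R2 <- R2 - (8)*R1:  [  0  -6   5  |  -4   1   0 ]
R3 <- R3 - (-6)*R1:  [   0   18  -13  |    3    0    1 ]
R2 <- (1/-6)*R2:  [    0     1  -5/6  |   2/3  -1/6     0 ]
R1 <- R1 - (3/2)*R2:  [    1     0   7/4  |  -1/2   1/4     0 ]
R3 <- R3 - (18)*R2:  [  0   0   2  |  -9   3   1 ]
R3 <- (1/2)*R3:  [    0     0     1  |  -9/2   3/2   1/2 ]
R1 <- R1 - (7/4)*R3:  [     1      0      0  |   59/8  -19/8   -7/8 ]
R2 <- R2 - (-5/6)*R3:  [      0       1       0  |  -37/12   13/12    5/12 ]
Right block of [I | A^{-1}] is the inverse:
[   59/8  -19/8  -7/8 ]
[ -37/12  13/12  5/12 ]
[   -9/2    3/2   1/2 ]

inverse = [59/8 -19/8 -7/8; -37/12 13/12 5/12; -9/2 3/2 1/2]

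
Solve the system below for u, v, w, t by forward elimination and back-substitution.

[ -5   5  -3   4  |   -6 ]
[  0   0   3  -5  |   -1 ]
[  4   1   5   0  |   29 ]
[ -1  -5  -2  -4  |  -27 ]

Forward elimination on [A|b]:
R3 <- R3 - (-4/5)*R1:  [     0      5   13/5   16/5  121/5 ]
R4 <- R4 - (1/5)*R1:  [      0      -6    -7/5   -24/5  -129/5 ]
R2 <-> R3   (pivot in column 2 was zero)
[ -5   5    -3      4      -6 ]
[  0   5  13/5   16/5   121/5 ]
[  0   0     3     -5      -1 ]
[  0  -6  -7/5  -24/5  -129/5 ]
R4 <- R4 - (-6/5)*R2:  [      0       0   43/25  -24/25   81/25 ]
R4 <- R4 - (43/75)*R3:  [      0       0       0  143/75  286/75 ]
Row echelon form:
[ -5  5    -3       4  |      -6 ]
[  0  5  13/5    16/5  |   121/5 ]
[  0  0     3      -5  |      -1 ]
[  0  0     0  143/75  |  286/75 ]
Back-substitution:
t = (286/75) / (143/75) = 2
w = (-1 - (-5)*(2)) / 3 = 3
v = (121/5 - (13/5)*(3) - (16/5)*(2)) / 5 = 2
u = (-6 - (5)*(2) - (-3)*(3) - (4)*(2)) / -5 = 3

(3, 2, 3, 2)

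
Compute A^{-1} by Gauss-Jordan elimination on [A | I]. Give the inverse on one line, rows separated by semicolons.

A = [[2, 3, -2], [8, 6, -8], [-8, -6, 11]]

Gauss-Jordan on [A | I]:
R1 <- (1/2)*R1:  [   1  3/2   -1  |  1/2    0    0 ]
R2 <- R2 - (8)*R1:  [  0  -6   0  |  -4   1   0 ]
R3 <- R3 - (-8)*R1:  [ 0  6  3  |  4  0  1 ]
R2 <- (1/-6)*R2:  [    0     1     0  |   2/3  -1/6     0 ]
R1 <- R1 - (3/2)*R2:  [    1     0    -1  |  -1/2   1/4     0 ]
R3 <- R3 - (6)*R2:  [ 0  0  3  |  0  1  1 ]
R3 <- (1/3)*R3:  [   0    0    1  |    0  1/3  1/3 ]
R1 <- R1 - (-1)*R3:  [    1     0     0  |  -1/2  7/12   1/3 ]
Right block of [I | A^{-1}] is the inverse:
[ -1/2  7/12  1/3 ]
[  2/3  -1/6    0 ]
[    0   1/3  1/3 ]

inverse = [-1/2 7/12 1/3; 2/3 -1/6 0; 0 1/3 1/3]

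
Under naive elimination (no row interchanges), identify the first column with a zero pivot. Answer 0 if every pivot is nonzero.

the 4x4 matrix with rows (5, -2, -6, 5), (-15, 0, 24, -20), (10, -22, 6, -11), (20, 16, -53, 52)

first zero-pivot column = 3

Naive forward elimination:
R2 <- R2 - (-3)*R1:  [  0  -6   6  -5 ]
R3 <- R3 - (2)*R1:  [   0  -18   18  -21 ]
R4 <- R4 - (4)*R1:  [   0   24  -29   32 ]
R3 <- R3 - (3)*R2:  [  0   0   0  -6 ]
R4 <- R4 - (-4)*R2:  [  0   0  -5  12 ]
Matrix at this point:
[ 5  -2  -6   5 ]
[ 0  -6   6  -5 ]
[ 0   0   0  -6 ]
[ 0   0  -5  12 ]
Pivot entry (3,3) is zero but row 4 has -5 in column 3 -> naive elimination stops; a row interchange (e.g. R3 <-> R4) would be required here.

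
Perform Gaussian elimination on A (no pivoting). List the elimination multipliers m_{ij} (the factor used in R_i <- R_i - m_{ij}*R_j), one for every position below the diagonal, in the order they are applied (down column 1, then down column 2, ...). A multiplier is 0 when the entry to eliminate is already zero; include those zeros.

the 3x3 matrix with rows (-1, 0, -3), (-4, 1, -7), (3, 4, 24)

Forward elimination:
R2 <- R2 - (4)*R1:  [ 0  1  5 ]
R3 <- R3 - (-3)*R1:  [  0   4  15 ]
R3 <- R3 - (4)*R2:  [  0   0  -5 ]
Multipliers (in order of application): m_{21} = 4, m_{31} = -3, m_{32} = 4

multipliers: 4, -3, 4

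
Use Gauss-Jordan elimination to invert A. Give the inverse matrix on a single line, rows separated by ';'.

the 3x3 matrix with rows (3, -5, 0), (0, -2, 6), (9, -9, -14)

Gauss-Jordan on [A | I]:
R1 <- (1/3)*R1:  [    1  -5/3     0  |   1/3     0     0 ]
R3 <- R3 - (9)*R1:  [   0    6  -14  |   -3    0    1 ]
R2 <- (1/-2)*R2:  [    0     1    -3  |     0  -1/2     0 ]
R1 <- R1 - (-5/3)*R2:  [    1     0    -5  |   1/3  -5/6     0 ]
R3 <- R3 - (6)*R2:  [  0   0   4  |  -3   3   1 ]
R3 <- (1/4)*R3:  [    0     0     1  |  -3/4   3/4   1/4 ]
R1 <- R1 - (-5)*R3:  [      1       0       0  |  -41/12   35/12     5/4 ]
R2 <- R2 - (-3)*R3:  [    0     1     0  |  -9/4   7/4   3/4 ]
Right block of [I | A^{-1}] is the inverse:
[ -41/12  35/12  5/4 ]
[   -9/4    7/4  3/4 ]
[   -3/4    3/4  1/4 ]

inverse = [-41/12 35/12 5/4; -9/4 7/4 3/4; -3/4 3/4 1/4]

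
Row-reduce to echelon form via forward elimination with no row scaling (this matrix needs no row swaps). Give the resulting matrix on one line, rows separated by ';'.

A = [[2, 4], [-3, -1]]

REF = [2 4; 0 5]

Forward elimination:
R2 <- R2 - (-3/2)*R1:  [ 0  5 ]
Row echelon form:
[ 2  4 ]
[ 0  5 ]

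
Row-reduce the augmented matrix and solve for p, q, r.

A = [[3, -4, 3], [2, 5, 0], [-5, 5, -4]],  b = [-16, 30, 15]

(5, 4, -5)

Forward elimination on [A|b]:
R2 <- R2 - (2/3)*R1:  [     0   23/3     -2  122/3 ]
R3 <- R3 - (-5/3)*R1:  [     0   -5/3      1  -35/3 ]
R3 <- R3 - (-5/23)*R2:  [      0       0   13/23  -65/23 ]
Row echelon form:
[ 3    -4      3  |     -16 ]
[ 0  23/3     -2  |   122/3 ]
[ 0     0  13/23  |  -65/23 ]
Back-substitution:
r = (-65/23) / (13/23) = -5
q = (122/3 - (-2)*(-5)) / (23/3) = 4
p = (-16 - (-4)*(4) - (3)*(-5)) / 3 = 5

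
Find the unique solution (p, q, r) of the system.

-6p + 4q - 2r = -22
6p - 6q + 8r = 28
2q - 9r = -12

(5, 3, 2)

Forward elimination on [A|b]:
R2 <- R2 - (-1)*R1:  [  0  -2   6   6 ]
R3 <- R3 - (-1)*R2:  [  0   0  -3  -6 ]
Row echelon form:
[ -6   4  -2  |  -22 ]
[  0  -2   6  |    6 ]
[  0   0  -3  |   -6 ]
Back-substitution:
r = (-6) / -3 = 2
q = (6 - (6)*(2)) / -2 = 3
p = (-22 - (4)*(3) - (-2)*(2)) / -6 = 5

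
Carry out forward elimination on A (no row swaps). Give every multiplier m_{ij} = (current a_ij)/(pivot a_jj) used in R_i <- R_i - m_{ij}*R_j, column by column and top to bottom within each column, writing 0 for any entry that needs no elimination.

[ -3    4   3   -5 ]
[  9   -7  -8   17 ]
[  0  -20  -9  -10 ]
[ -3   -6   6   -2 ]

multipliers: -3, 0, 1, -4, -2, -1

Forward elimination:
R2 <- R2 - (-3)*R1:  [ 0  5  1  2 ]
R3: entry in column 1 is already 0 -> m_{31} = 0 (no row operation needed)
R4 <- R4 - (1)*R1:  [   0  -10    3    3 ]
R3 <- R3 - (-4)*R2:  [  0   0  -5  -2 ]
R4 <- R4 - (-2)*R2:  [ 0  0  5  7 ]
R4 <- R4 - (-1)*R3:  [ 0  0  0  5 ]
Multipliers (in order of application): m_{21} = -3, m_{31} = 0, m_{41} = 1, m_{32} = -4, m_{42} = -2, m_{43} = -1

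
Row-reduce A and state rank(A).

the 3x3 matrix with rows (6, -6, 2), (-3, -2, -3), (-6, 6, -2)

Row reduction:
R2 <- R2 - (-1/2)*R1:  [  0  -5  -2 ]
R3 <- R3 - (-1)*R1:  [ 0  0  0 ]
Row echelon form:
[ 6  -6   2 ]
[ 0  -5  -2 ]
[ 0   0   0 ]
Nonzero rows / pivot columns: 2

rank(A) = 2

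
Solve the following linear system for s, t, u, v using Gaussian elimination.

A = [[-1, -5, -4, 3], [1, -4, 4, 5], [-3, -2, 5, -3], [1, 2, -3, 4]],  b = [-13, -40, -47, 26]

(5, 5, -5, -1)

Forward elimination on [A|b]:
R2 <- R2 - (-1)*R1:  [   0   -9    0    8  -53 ]
R3 <- R3 - (3)*R1:  [   0   13   17  -12   -8 ]
R4 <- R4 - (-1)*R1:  [  0  -3  -7   7  13 ]
R3 <- R3 - (-13/9)*R2:  [      0       0      17    -4/9  -761/9 ]
R4 <- R4 - (1/3)*R2:  [    0     0    -7  13/3  92/3 ]
R4 <- R4 - (-7/17)*R3:  [        0         0         0   635/153  -635/153 ]
Row echelon form:
[ -1  -5  -4        3  |       -13 ]
[  0  -9   0        8  |       -53 ]
[  0   0  17     -4/9  |    -761/9 ]
[  0   0   0  635/153  |  -635/153 ]
Back-substitution:
v = (-635/153) / (635/153) = -1
u = (-761/9 - (-4/9)*(-1)) / 17 = -5
t = (-53 - (8)*(-1)) / -9 = 5
s = (-13 - (-5)*(5) - (-4)*(-5) - (3)*(-1)) / -1 = 5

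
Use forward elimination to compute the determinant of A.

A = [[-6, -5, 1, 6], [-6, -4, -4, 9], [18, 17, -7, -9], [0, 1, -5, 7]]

det(A) = -144

Forward elimination:
R2 <- R2 - (1)*R1:  [  0   1  -5   3 ]
R3 <- R3 - (-3)*R1:  [  0   2  -4   9 ]
R3 <- R3 - (2)*R2:  [ 0  0  6  3 ]
R4 <- R4 - (1)*R2:  [ 0  0  0  4 ]
Upper-triangular form:
[ -6  -5   1  6 ]
[  0   1  -5  3 ]
[  0   0   6  3 ]
[  0   0   0  4 ]
det(A) = (-1)^0 * (-6) * (1) * (6) * (4) = -144  (0 row swaps -> sign +1)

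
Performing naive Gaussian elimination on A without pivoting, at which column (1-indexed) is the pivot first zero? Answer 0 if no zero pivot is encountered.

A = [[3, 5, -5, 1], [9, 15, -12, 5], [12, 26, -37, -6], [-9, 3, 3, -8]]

first zero-pivot column = 2

Naive forward elimination:
R2 <- R2 - (3)*R1:  [ 0  0  3  2 ]
R3 <- R3 - (4)*R1:  [   0    6  -17  -10 ]
R4 <- R4 - (-3)*R1:  [   0   18  -12   -5 ]
Matrix at this point:
[ 3   5   -5    1 ]
[ 0   0    3    2 ]
[ 0   6  -17  -10 ]
[ 0  18  -12   -5 ]
Pivot entry (2,2) is zero but row 3 has 6 in column 2 -> naive elimination stops; a row interchange (e.g. R2 <-> R3) would be required here.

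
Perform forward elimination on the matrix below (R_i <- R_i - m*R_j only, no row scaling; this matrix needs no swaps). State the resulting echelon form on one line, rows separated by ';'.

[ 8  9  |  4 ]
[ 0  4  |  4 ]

REF = [8 9 4; 0 4 4]

Forward elimination:
Row echelon form:
[ 8  9  |  4 ]
[ 0  4  |  4 ]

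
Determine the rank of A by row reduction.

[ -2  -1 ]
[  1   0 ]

rank(A) = 2

Row reduction:
R2 <- R2 - (-1/2)*R1:  [    0  -1/2 ]
Row echelon form:
[ -2    -1 ]
[  0  -1/2 ]
Nonzero rows / pivot columns: 2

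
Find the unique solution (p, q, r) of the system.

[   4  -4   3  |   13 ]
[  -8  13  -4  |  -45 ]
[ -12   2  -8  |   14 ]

(-4, -5, 3)

Forward elimination on [A|b]:
R2 <- R2 - (-2)*R1:  [   0    5    2  -19 ]
R3 <- R3 - (-3)*R1:  [   0  -10    1   53 ]
R3 <- R3 - (-2)*R2:  [  0   0   5  15 ]
Row echelon form:
[ 4  -4  3  |   13 ]
[ 0   5  2  |  -19 ]
[ 0   0  5  |   15 ]
Back-substitution:
r = (15) / 5 = 3
q = (-19 - (2)*(3)) / 5 = -5
p = (13 - (-4)*(-5) - (3)*(3)) / 4 = -4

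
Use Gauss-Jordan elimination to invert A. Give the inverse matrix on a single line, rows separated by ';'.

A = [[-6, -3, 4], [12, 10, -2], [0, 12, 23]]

inverse = [-127/60 -39/40 17/60; 23/10 23/20 -3/10; -6/5 -3/5 1/5]

Gauss-Jordan on [A | I]:
R1 <- (1/-6)*R1:  [    1   1/2  -2/3  |  -1/6     0     0 ]
R2 <- R2 - (12)*R1:  [ 0  4  6  |  2  1  0 ]
R2 <- (1/4)*R2:  [   0    1  3/2  |  1/2  1/4    0 ]
R1 <- R1 - (1/2)*R2:  [      1       0  -17/12  |   -5/12    -1/8       0 ]
R3 <- R3 - (12)*R2:  [  0   0   5  |  -6  -3   1 ]
R3 <- (1/5)*R3:  [    0     0     1  |  -6/5  -3/5   1/5 ]
R1 <- R1 - (-17/12)*R3:  [       1        0        0  |  -127/60   -39/40    17/60 ]
R2 <- R2 - (3/2)*R3:  [     0      1      0  |  23/10  23/20  -3/10 ]
Right block of [I | A^{-1}] is the inverse:
[ -127/60  -39/40  17/60 ]
[   23/10   23/20  -3/10 ]
[    -6/5    -3/5    1/5 ]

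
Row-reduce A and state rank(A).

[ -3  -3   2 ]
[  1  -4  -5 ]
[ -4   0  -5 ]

rank(A) = 3

Row reduction:
R2 <- R2 - (-1/3)*R1:  [     0     -5  -13/3 ]
R3 <- R3 - (4/3)*R1:  [     0      4  -23/3 ]
R3 <- R3 - (-4/5)*R2:  [       0        0  -167/15 ]
Row echelon form:
[ -3  -3        2 ]
[  0  -5    -13/3 ]
[  0   0  -167/15 ]
Nonzero rows / pivot columns: 3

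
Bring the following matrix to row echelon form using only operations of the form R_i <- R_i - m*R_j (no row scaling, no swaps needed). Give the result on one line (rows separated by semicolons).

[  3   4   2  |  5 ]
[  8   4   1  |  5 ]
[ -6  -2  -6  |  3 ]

Forward elimination:
R2 <- R2 - (8/3)*R1:  [     0  -20/3  -13/3  -25/3 ]
R3 <- R3 - (-2)*R1:  [  0   6  -2  13 ]
R3 <- R3 - (-9/10)*R2:  [      0       0  -59/10    11/2 ]
Row echelon form:
[ 3      4       2  |      5 ]
[ 0  -20/3   -13/3  |  -25/3 ]
[ 0      0  -59/10  |   11/2 ]

REF = [3 4 2 5; 0 -20/3 -13/3 -25/3; 0 0 -59/10 11/2]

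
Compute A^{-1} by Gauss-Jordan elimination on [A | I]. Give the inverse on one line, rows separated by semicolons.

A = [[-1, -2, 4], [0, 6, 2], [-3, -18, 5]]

Gauss-Jordan on [A | I]:
R1 <- (1/-1)*R1:  [  1   2  -4  |  -1   0   0 ]
R3 <- R3 - (-3)*R1:  [   0  -12   -7  |   -3    0    1 ]
R2 <- (1/6)*R2:  [   0    1  1/3  |    0  1/6    0 ]
R1 <- R1 - (2)*R2:  [     1      0  -14/3  |     -1   -1/3      0 ]
R3 <- R3 - (-12)*R2:  [  0   0  -3  |  -3   2   1 ]
R3 <- (1/-3)*R3:  [    0     0     1  |     1  -2/3  -1/3 ]
R1 <- R1 - (-14/3)*R3:  [     1      0      0  |   11/3  -31/9  -14/9 ]
R2 <- R2 - (1/3)*R3:  [    0     1     0  |  -1/3  7/18   1/9 ]
Right block of [I | A^{-1}] is the inverse:
[ 11/3  -31/9  -14/9 ]
[ -1/3   7/18    1/9 ]
[    1   -2/3   -1/3 ]

inverse = [11/3 -31/9 -14/9; -1/3 7/18 1/9; 1 -2/3 -1/3]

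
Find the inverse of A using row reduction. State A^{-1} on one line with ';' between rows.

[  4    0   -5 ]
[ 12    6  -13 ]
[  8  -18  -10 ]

inverse = [-49/24 5/8 5/24; 1/9 0 -1/18; -11/6 1/2 1/6]

Gauss-Jordan on [A | I]:
R1 <- (1/4)*R1:  [    1     0  -5/4  |   1/4     0     0 ]
R2 <- R2 - (12)*R1:  [  0   6   2  |  -3   1   0 ]
R3 <- R3 - (8)*R1:  [   0  -18    0  |   -2    0    1 ]
R2 <- (1/6)*R2:  [    0     1   1/3  |  -1/2   1/6     0 ]
R3 <- R3 - (-18)*R2:  [   0    0    6  |  -11    3    1 ]
R3 <- (1/6)*R3:  [     0      0      1  |  -11/6    1/2    1/6 ]
R1 <- R1 - (-5/4)*R3:  [      1       0       0  |  -49/24     5/8    5/24 ]
R2 <- R2 - (1/3)*R3:  [     0      1      0  |    1/9      0  -1/18 ]
Right block of [I | A^{-1}] is the inverse:
[ -49/24  5/8   5/24 ]
[    1/9    0  -1/18 ]
[  -11/6  1/2    1/6 ]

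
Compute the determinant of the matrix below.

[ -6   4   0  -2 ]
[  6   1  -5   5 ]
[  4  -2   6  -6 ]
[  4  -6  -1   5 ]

det(A) = -128

Forward elimination:
R2 <- R2 - (-1)*R1:  [  0   5  -5   3 ]
R3 <- R3 - (-2/3)*R1:  [     0    2/3      6  -22/3 ]
R4 <- R4 - (-2/3)*R1:  [     0  -10/3     -1   11/3 ]
R3 <- R3 - (2/15)*R2:  [       0        0     20/3  -116/15 ]
R4 <- R4 - (-2/3)*R2:  [     0      0  -13/3   17/3 ]
R4 <- R4 - (-13/20)*R3:  [     0      0      0  16/25 ]
Upper-triangular form:
[ -6  4     0       -2 ]
[  0  5    -5        3 ]
[  0  0  20/3  -116/15 ]
[  0  0     0    16/25 ]
det(A) = (-1)^0 * (-6) * (5) * (20/3) * (16/25) = -128  (0 row swaps -> sign +1)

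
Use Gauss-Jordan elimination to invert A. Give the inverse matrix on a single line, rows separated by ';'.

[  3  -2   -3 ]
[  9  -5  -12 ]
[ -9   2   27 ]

Gauss-Jordan on [A | I]:
R1 <- (1/3)*R1:  [    1  -2/3    -1  |   1/3     0     0 ]
R2 <- R2 - (9)*R1:  [  0   1  -3  |  -3   1   0 ]
R3 <- R3 - (-9)*R1:  [  0  -4  18  |   3   0   1 ]
R1 <- R1 - (-2/3)*R2:  [    1     0    -3  |  -5/3   2/3     0 ]
R3 <- R3 - (-4)*R2:  [  0   0   6  |  -9   4   1 ]
R3 <- (1/6)*R3:  [    0     0     1  |  -3/2   2/3   1/6 ]
R1 <- R1 - (-3)*R3:  [     1      0      0  |  -37/6    8/3    1/2 ]
R2 <- R2 - (-3)*R3:  [     0      1      0  |  -15/2      3    1/2 ]
Right block of [I | A^{-1}] is the inverse:
[ -37/6  8/3  1/2 ]
[ -15/2    3  1/2 ]
[  -3/2  2/3  1/6 ]

inverse = [-37/6 8/3 1/2; -15/2 3 1/2; -3/2 2/3 1/6]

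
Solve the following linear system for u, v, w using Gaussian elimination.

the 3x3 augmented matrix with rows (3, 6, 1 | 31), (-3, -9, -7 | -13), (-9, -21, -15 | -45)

(4, 4, -5)

Forward elimination on [A|b]:
R2 <- R2 - (-1)*R1:  [  0  -3  -6  18 ]
R3 <- R3 - (-3)*R1:  [   0   -3  -12   48 ]
R3 <- R3 - (1)*R2:  [  0   0  -6  30 ]
Row echelon form:
[ 3   6   1  |  31 ]
[ 0  -3  -6  |  18 ]
[ 0   0  -6  |  30 ]
Back-substitution:
w = (30) / -6 = -5
v = (18 - (-6)*(-5)) / -3 = 4
u = (31 - (6)*(4) - (1)*(-5)) / 3 = 4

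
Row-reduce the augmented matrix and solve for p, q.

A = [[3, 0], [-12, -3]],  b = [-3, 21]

Forward elimination on [A|b]:
R2 <- R2 - (-4)*R1:  [  0  -3   9 ]
Row echelon form:
[ 3   0  |  -3 ]
[ 0  -3  |   9 ]
Back-substitution:
q = (9) / -3 = -3
p = (-3) / 3 = -1

(-1, -3)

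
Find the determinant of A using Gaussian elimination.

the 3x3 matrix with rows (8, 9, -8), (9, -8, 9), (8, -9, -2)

det(A) = 1722

Forward elimination:
R2 <- R2 - (9/8)*R1:  [      0  -145/8      18 ]
R3 <- R3 - (1)*R1:  [   0  -18    6 ]
R3 <- R3 - (144/145)*R2:  [         0          0  -1722/145 ]
Upper-triangular form:
[ 8       9         -8 ]
[ 0  -145/8         18 ]
[ 0       0  -1722/145 ]
det(A) = (-1)^0 * (8) * (-145/8) * (-1722/145) = 1722  (0 row swaps -> sign +1)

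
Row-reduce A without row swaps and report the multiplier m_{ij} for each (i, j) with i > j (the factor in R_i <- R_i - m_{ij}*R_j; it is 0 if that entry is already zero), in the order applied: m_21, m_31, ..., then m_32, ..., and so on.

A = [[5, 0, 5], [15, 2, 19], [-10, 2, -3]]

multipliers: 3, -2, 1

Forward elimination:
R2 <- R2 - (3)*R1:  [ 0  2  4 ]
R3 <- R3 - (-2)*R1:  [ 0  2  7 ]
R3 <- R3 - (1)*R2:  [ 0  0  3 ]
Multipliers (in order of application): m_{21} = 3, m_{31} = -2, m_{32} = 1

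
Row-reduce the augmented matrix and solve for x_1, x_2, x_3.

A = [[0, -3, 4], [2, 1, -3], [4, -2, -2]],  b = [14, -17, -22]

(-2, 2, 5)

Forward elimination on [A|b]:
R1 <-> R2   (pivot in column 1 was zero)
[ 2   1  -3  -17 ]
[ 0  -3   4   14 ]
[ 4  -2  -2  -22 ]
R3 <- R3 - (2)*R1:  [  0  -4   4  12 ]
R3 <- R3 - (4/3)*R2:  [     0      0   -4/3  -20/3 ]
Row echelon form:
[ 2   1    -3  |    -17 ]
[ 0  -3     4  |     14 ]
[ 0   0  -4/3  |  -20/3 ]
Back-substitution:
x_3 = (-20/3) / (-4/3) = 5
x_2 = (14 - (4)*(5)) / -3 = 2
x_1 = (-17 - (1)*(2) - (-3)*(5)) / 2 = -2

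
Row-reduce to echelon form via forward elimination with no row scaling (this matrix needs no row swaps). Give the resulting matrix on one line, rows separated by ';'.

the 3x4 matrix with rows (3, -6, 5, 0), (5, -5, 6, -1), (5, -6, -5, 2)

REF = [3 -6 5 0; 0 5 -7/3 -1; 0 0 -172/15 14/5]

Forward elimination:
R2 <- R2 - (5/3)*R1:  [    0     5  -7/3    -1 ]
R3 <- R3 - (5/3)*R1:  [     0      4  -40/3      2 ]
R3 <- R3 - (4/5)*R2:  [       0        0  -172/15     14/5 ]
Row echelon form:
[ 3  -6        5     0 ]
[ 0   5     -7/3    -1 ]
[ 0   0  -172/15  14/5 ]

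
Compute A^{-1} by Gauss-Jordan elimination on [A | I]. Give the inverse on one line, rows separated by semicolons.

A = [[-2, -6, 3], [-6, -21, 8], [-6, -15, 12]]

Gauss-Jordan on [A | I]:
R1 <- (1/-2)*R1:  [    1     3  -3/2  |  -1/2     0     0 ]
R2 <- R2 - (-6)*R1:  [  0  -3  -1  |  -3   1   0 ]
R3 <- R3 - (-6)*R1:  [  0   3   3  |  -3   0   1 ]
R2 <- (1/-3)*R2:  [    0     1   1/3  |     1  -1/3     0 ]
R1 <- R1 - (3)*R2:  [    1     0  -5/2  |  -7/2     1     0 ]
R3 <- R3 - (3)*R2:  [  0   0   2  |  -6   1   1 ]
R3 <- (1/2)*R3:  [   0    0    1  |   -3  1/2  1/2 ]
R1 <- R1 - (-5/2)*R3:  [   1    0    0  |  -11  9/4  5/4 ]
R2 <- R2 - (1/3)*R3:  [    0     1     0  |     2  -1/2  -1/6 ]
Right block of [I | A^{-1}] is the inverse:
[ -11   9/4   5/4 ]
[   2  -1/2  -1/6 ]
[  -3   1/2   1/2 ]

inverse = [-11 9/4 5/4; 2 -1/2 -1/6; -3 1/2 1/2]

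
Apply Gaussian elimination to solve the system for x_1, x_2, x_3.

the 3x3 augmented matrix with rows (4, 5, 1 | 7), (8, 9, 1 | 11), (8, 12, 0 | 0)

Forward elimination on [A|b]:
R2 <- R2 - (2)*R1:  [  0  -1  -1  -3 ]
R3 <- R3 - (2)*R1:  [   0    2   -2  -14 ]
R3 <- R3 - (-2)*R2:  [   0    0   -4  -20 ]
Row echelon form:
[ 4   5   1  |    7 ]
[ 0  -1  -1  |   -3 ]
[ 0   0  -4  |  -20 ]
Back-substitution:
x_3 = (-20) / -4 = 5
x_2 = (-3 - (-1)*(5)) / -1 = -2
x_1 = (7 - (5)*(-2) - (1)*(5)) / 4 = 3

(3, -2, 5)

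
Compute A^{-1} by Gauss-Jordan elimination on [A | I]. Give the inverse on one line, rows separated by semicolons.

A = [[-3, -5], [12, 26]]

inverse = [-13/9 -5/18; 2/3 1/6]

Gauss-Jordan on [A | I]:
R1 <- (1/-3)*R1:  [    1   5/3  |  -1/3     0 ]
R2 <- R2 - (12)*R1:  [ 0  6  |  4  1 ]
R2 <- (1/6)*R2:  [   0    1  |  2/3  1/6 ]
R1 <- R1 - (5/3)*R2:  [     1      0  |  -13/9  -5/18 ]
Right block of [I | A^{-1}] is the inverse:
[ -13/9  -5/18 ]
[   2/3    1/6 ]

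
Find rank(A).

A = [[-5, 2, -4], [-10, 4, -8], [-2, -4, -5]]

Row reduction:
R2 <- R2 - (2)*R1:  [ 0  0  0 ]
R3 <- R3 - (2/5)*R1:  [     0  -24/5  -17/5 ]
R2 <-> R3   (pivot in column 2 was zero)
[ -5      2     -4 ]
[  0  -24/5  -17/5 ]
[  0      0      0 ]
Row echelon form:
[ -5      2     -4 ]
[  0  -24/5  -17/5 ]
[  0      0      0 ]
Nonzero rows / pivot columns: 2

rank(A) = 2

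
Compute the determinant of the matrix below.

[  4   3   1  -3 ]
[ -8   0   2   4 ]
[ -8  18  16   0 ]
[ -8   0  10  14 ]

det(A) = 96

Forward elimination:
R2 <- R2 - (-2)*R1:  [  0   6   4  -2 ]
R3 <- R3 - (-2)*R1:  [  0  24  18  -6 ]
R4 <- R4 - (-2)*R1:  [  0   6  12   8 ]
R3 <- R3 - (4)*R2:  [ 0  0  2  2 ]
R4 <- R4 - (1)*R2:  [  0   0   8  10 ]
R4 <- R4 - (4)*R3:  [ 0  0  0  2 ]
Upper-triangular form:
[ 4  3  1  -3 ]
[ 0  6  4  -2 ]
[ 0  0  2   2 ]
[ 0  0  0   2 ]
det(A) = (-1)^0 * (4) * (6) * (2) * (2) = 96  (0 row swaps -> sign +1)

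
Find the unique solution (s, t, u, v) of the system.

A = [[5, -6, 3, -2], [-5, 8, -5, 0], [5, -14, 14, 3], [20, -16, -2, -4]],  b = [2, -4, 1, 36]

Forward elimination on [A|b]:
R2 <- R2 - (-1)*R1:  [  0   2  -2  -2  -2 ]
R3 <- R3 - (1)*R1:  [  0  -8  11   5  -1 ]
R4 <- R4 - (4)*R1:  [   0    8  -14    4   28 ]
R3 <- R3 - (-4)*R2:  [  0   0   3  -3  -9 ]
R4 <- R4 - (4)*R2:  [  0   0  -6  12  36 ]
R4 <- R4 - (-2)*R3:  [  0   0   0   6  18 ]
Row echelon form:
[ 5  -6   3  -2  |   2 ]
[ 0   2  -2  -2  |  -2 ]
[ 0   0   3  -3  |  -9 ]
[ 0   0   0   6  |  18 ]
Back-substitution:
v = (18) / 6 = 3
u = (-9 - (-3)*(3)) / 3 = 0
t = (-2 - (-2)*(0) - (-2)*(3)) / 2 = 2
s = (2 - (-6)*(2) - (3)*(0) - (-2)*(3)) / 5 = 4

(4, 2, 0, 3)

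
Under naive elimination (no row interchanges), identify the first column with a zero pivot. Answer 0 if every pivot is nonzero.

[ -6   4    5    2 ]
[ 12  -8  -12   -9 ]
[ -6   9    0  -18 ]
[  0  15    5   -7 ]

first zero-pivot column = 2

Naive forward elimination:
R2 <- R2 - (-2)*R1:  [  0   0  -2  -5 ]
R3 <- R3 - (1)*R1:  [   0    5   -5  -20 ]
Matrix at this point:
[ -6   4   5    2 ]
[  0   0  -2   -5 ]
[  0   5  -5  -20 ]
[  0  15   5   -7 ]
Pivot entry (2,2) is zero but row 3 has 5 in column 2 -> naive elimination stops; a row interchange (e.g. R2 <-> R3) would be required here.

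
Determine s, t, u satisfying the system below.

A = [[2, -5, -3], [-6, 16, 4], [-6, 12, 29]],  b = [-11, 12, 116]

Forward elimination on [A|b]:
R2 <- R2 - (-3)*R1:  [   0    1   -5  -21 ]
R3 <- R3 - (-3)*R1:  [  0  -3  20  83 ]
R3 <- R3 - (-3)*R2:  [  0   0   5  20 ]
Row echelon form:
[ 2  -5  -3  |  -11 ]
[ 0   1  -5  |  -21 ]
[ 0   0   5  |   20 ]
Back-substitution:
u = (20) / 5 = 4
t = (-21 - (-5)*(4)) / 1 = -1
s = (-11 - (-5)*(-1) - (-3)*(4)) / 2 = -2

(-2, -1, 4)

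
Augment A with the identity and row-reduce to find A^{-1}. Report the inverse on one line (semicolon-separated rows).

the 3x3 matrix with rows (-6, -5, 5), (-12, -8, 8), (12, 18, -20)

inverse = [2/3 -5/12 0; -6 5/2 -1/2; -5 2 -1/2]

Gauss-Jordan on [A | I]:
R1 <- (1/-6)*R1:  [    1   5/6  -5/6  |  -1/6     0     0 ]
R2 <- R2 - (-12)*R1:  [  0   2  -2  |  -2   1   0 ]
R3 <- R3 - (12)*R1:  [   0    8  -10  |    2    0    1 ]
R2 <- (1/2)*R2:  [   0    1   -1  |   -1  1/2    0 ]
R1 <- R1 - (5/6)*R2:  [     1      0      0  |    2/3  -5/12      0 ]
R3 <- R3 - (8)*R2:  [  0   0  -2  |  10  -4   1 ]
R3 <- (1/-2)*R3:  [    0     0     1  |    -5     2  -1/2 ]
R2 <- R2 - (-1)*R3:  [    0     1     0  |    -6   5/2  -1/2 ]
Right block of [I | A^{-1}] is the inverse:
[ 2/3  -5/12     0 ]
[  -6    5/2  -1/2 ]
[  -5      2  -1/2 ]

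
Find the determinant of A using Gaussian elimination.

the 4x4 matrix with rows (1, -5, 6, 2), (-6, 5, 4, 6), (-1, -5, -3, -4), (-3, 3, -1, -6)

Forward elimination:
R2 <- R2 - (-6)*R1:  [   0  -25   40   18 ]
R3 <- R3 - (-1)*R1:  [   0  -10    3   -2 ]
R4 <- R4 - (-3)*R1:  [   0  -12   17    0 ]
R3 <- R3 - (2/5)*R2:  [     0      0    -13  -46/5 ]
R4 <- R4 - (12/25)*R2:  [       0        0    -11/5  -216/25 ]
R4 <- R4 - (11/65)*R3:  [         0          0          0  -2302/325 ]
Upper-triangular form:
[ 1   -5    6          2 ]
[ 0  -25   40         18 ]
[ 0    0  -13      -46/5 ]
[ 0    0    0  -2302/325 ]
det(A) = (-1)^0 * (1) * (-25) * (-13) * (-2302/325) = -2302  (0 row swaps -> sign +1)

det(A) = -2302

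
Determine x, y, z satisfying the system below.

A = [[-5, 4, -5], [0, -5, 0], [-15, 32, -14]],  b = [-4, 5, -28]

Forward elimination on [A|b]:
R3 <- R3 - (3)*R1:  [   0   20    1  -16 ]
R3 <- R3 - (-4)*R2:  [ 0  0  1  4 ]
Row echelon form:
[ -5   4  -5  |  -4 ]
[  0  -5   0  |   5 ]
[  0   0   1  |   4 ]
Back-substitution:
z = (4) / 1 = 4
y = (5) / -5 = -1
x = (-4 - (4)*(-1) - (-5)*(4)) / -5 = -4

(-4, -1, 4)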